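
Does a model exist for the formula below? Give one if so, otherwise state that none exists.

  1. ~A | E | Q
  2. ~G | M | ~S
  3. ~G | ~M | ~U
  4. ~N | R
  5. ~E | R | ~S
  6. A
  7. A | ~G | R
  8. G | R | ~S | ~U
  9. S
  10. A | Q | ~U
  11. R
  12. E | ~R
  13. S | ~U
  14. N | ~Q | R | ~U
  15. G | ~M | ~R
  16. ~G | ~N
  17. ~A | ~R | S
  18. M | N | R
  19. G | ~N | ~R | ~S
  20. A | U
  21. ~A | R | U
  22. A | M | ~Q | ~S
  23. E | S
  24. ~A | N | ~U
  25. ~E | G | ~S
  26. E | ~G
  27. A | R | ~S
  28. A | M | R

Q = True; R = True; G = True; A = True; N = False; E = True; U = False; S = True; M = True

Unit clause (A) forces A = True.
Unit clause (S) forces S = True.
Unit clause (R) forces R = True.
In (E | ~R) only E is left, so E = True.
In (~E | G | ~S) only G is left, so G = True.
In (~G | M | ~S) only M is left, so M = True.
In (~G | ~M | ~U) only ~U is left, so U = False.
In (~G | ~N) only ~N is left, so N = False.
Set Q = True.
All clauses satisfied.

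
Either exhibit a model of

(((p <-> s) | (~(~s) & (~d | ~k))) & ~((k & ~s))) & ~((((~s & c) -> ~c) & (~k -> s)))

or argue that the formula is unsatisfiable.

s = False, c = False, d = False, k = False, p = False

  ((p <-> s) | (~(~s) & (~d | ~k))) & ~((k & ~s)) = True
    (p <-> s) | (~(~s) & (~d | ~k)) = True
      p <-> s = True
      ~(~s) & (~d | ~k) = False
        ~(~s) = False
          ~s = True
        ~d | ~k = True
          ~d = True
          ~k = True
    ~((k & ~s)) = True
      k & ~s = False
        ~s = True
  ~((((~s & c) -> ~c) & (~k -> s))) = True
    ((~s & c) -> ~c) & (~k -> s) = False
      (~s & c) -> ~c = True
        ~s & c = False
          ~s = True
        ~c = True
      ~k -> s = False
        ~k = True
Both conjuncts True, so the formula holds.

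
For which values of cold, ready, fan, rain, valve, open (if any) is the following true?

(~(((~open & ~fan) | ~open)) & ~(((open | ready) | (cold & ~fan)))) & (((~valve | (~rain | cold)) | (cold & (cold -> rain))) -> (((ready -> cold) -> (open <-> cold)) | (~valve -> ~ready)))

UNSATISFIABLE

Case open = True: the conjunct ~(((open | ready) | (cold & ~fan))) becomes ~((True | (cold & ~fan))) = False.
Case open = False: the conjunct ~(((~open & ~fan) | ~open)) becomes ~((~fan | True)) = False.
Both cases fail — unsatisfiable.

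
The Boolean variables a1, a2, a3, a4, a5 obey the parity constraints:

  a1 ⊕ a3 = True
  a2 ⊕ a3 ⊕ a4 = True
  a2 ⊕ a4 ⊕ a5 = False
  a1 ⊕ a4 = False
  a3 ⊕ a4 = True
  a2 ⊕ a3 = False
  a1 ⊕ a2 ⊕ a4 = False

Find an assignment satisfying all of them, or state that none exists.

a1 = True, a2 = False, a3 = False, a4 = True, a5 = True

a1 ⊕ a3 = T ⊕ F = True ✓
a2 ⊕ a3 ⊕ a4 = F ⊕ F ⊕ T = True ✓
a2 ⊕ a4 ⊕ a5 = F ⊕ T ⊕ T = False ✓
a1 ⊕ a4 = T ⊕ T = False ✓
a3 ⊕ a4 = F ⊕ T = True ✓
a2 ⊕ a3 = F ⊕ F = False ✓
a1 ⊕ a2 ⊕ a4 = T ⊕ F ⊕ T = False ✓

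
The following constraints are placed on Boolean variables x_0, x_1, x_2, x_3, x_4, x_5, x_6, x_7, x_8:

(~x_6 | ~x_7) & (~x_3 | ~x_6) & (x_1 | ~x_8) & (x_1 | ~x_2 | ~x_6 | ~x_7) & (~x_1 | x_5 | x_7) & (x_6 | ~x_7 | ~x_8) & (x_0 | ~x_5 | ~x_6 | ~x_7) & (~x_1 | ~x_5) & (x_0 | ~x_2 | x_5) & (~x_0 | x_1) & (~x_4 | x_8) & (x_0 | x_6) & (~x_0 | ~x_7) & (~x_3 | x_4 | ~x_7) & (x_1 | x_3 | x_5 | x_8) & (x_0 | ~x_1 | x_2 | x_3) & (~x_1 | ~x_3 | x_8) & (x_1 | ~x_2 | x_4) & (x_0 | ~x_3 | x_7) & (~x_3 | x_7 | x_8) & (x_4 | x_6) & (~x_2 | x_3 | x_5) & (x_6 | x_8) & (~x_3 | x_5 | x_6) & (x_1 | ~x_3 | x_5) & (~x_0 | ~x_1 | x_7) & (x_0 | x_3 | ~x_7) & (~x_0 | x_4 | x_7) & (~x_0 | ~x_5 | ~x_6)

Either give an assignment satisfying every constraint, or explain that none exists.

Try x_0 = True:
  (~x_0 | x_1) forces x_1 = True.
  (~x_1 | ~x_5) forces x_5 = False.
  (~x_1 | x_5 | x_7) forces x_7 = True.
  clause (~x_0 | ~x_7) is falsified — backtrack.
So x_0 = False.
  then (x_0 | x_6) forces x_6 = True.
  then (~x_6 | ~x_7) forces x_7 = False.
  then (~x_3 | ~x_6) forces x_3 = False.
Set x_1 = False.
  then (x_1 | ~x_8) forces x_8 = False.
  then (~x_4 | x_8) forces x_4 = False.
  then (x_1 | x_3 | x_5 | x_8) forces x_5 = True.
  then (x_1 | ~x_2 | x_4) forces x_2 = False.
All clauses satisfied.

x_0: False; x_1: False; x_2: False; x_3: False; x_4: False; x_5: True; x_6: True; x_7: False; x_8: False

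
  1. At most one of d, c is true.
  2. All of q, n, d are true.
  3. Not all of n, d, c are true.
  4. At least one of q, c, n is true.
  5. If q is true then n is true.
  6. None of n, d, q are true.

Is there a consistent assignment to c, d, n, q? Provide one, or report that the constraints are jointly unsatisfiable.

Case d = True:
  Constraint (6) is violated (d=T) — contradiction.
Case d = False:
  Constraint (2) is violated (d=F) — contradiction.
Both cases fail — unsatisfiable.

The formula is unsatisfiable.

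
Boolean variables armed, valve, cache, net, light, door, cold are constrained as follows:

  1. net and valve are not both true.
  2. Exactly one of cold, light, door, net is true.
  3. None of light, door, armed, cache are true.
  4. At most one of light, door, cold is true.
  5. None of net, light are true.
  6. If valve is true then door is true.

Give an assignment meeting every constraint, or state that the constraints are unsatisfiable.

armed = False, valve = False, cache = False, net = False, light = False, door = False, cold = True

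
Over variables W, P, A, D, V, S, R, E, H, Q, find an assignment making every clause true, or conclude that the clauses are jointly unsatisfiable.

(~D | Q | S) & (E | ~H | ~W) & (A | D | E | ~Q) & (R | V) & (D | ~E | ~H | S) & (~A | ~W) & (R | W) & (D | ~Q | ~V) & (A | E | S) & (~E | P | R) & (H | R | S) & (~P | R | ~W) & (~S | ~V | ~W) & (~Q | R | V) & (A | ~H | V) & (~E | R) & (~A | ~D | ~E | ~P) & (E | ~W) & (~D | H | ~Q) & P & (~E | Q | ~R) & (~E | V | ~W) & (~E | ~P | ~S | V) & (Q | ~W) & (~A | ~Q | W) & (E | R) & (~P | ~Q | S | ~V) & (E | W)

W: False, P: True, A: False, D: True, V: True, S: True, R: True, E: True, H: True, Q: True

Unit clause (P) forces P = True.
Set W = False.
  then (R | W) forces R = True.
  then (E | W) forces E = True.
  then (~E | Q | ~R) forces Q = True.
  then (~A | ~Q | W) forces A = False.
Set D = True.
  then (~D | H | ~Q) forces H = True.
  then (A | ~H | V) forces V = True.
  then (~P | ~Q | S | ~V) forces S = True.
All clauses satisfied.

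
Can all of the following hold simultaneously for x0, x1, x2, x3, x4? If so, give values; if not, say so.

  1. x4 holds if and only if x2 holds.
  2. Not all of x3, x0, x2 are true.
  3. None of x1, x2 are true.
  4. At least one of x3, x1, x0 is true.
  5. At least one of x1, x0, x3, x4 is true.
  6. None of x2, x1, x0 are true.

x0=F, x1=F, x2=F, x3=T, x4=F

  (1) x4=F, x2=F — same ✓
  (2) {x3, x0, x2}: 1/3 true — not all ✓
  (3) {x1, x2}: 0 true — none ✓
  (4) {x3, x1, x0}: 1 true — at least one ✓
  (5) {x1, x0, x3, x4}: 1 true — at least one ✓
  (6) {x2, x1, x0}: 0 true — none ✓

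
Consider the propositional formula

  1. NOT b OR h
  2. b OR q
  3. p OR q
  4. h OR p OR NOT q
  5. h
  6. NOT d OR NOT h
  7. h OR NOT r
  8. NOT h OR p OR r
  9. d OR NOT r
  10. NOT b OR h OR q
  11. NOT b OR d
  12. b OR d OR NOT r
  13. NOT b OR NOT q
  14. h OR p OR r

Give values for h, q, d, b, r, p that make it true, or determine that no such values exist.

h: True, q: True, d: False, b: False, r: False, p: True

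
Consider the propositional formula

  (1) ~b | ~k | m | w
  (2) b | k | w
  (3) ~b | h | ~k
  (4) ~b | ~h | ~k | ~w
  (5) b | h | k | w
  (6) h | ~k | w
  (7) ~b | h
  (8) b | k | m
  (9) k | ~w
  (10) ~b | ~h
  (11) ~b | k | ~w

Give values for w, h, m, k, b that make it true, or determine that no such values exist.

w=T, h=F, m=T, k=T, b=F

Set w = True.
  then (k | ~w) forces k = True.
Set h = False.
  then (~b | h | ~k) forces b = False.
Set m = True.
All clauses satisfied.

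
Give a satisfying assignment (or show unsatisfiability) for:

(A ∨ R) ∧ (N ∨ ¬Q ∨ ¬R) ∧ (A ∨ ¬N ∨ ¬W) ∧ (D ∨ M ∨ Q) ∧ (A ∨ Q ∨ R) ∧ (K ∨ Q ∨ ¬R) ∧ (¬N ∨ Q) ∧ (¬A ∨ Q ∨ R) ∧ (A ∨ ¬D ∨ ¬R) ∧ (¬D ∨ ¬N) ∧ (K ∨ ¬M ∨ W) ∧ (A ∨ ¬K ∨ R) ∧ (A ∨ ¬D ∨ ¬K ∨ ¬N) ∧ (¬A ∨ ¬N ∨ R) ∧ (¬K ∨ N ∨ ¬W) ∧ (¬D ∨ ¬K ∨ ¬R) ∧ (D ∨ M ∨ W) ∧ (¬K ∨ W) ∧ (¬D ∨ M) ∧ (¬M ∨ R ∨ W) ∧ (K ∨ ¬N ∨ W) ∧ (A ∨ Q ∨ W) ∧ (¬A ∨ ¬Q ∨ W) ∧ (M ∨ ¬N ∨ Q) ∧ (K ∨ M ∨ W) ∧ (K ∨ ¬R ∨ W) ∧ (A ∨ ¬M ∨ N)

W = True, R = False, D = True, A = True, M = True, K = False, Q = True, N = False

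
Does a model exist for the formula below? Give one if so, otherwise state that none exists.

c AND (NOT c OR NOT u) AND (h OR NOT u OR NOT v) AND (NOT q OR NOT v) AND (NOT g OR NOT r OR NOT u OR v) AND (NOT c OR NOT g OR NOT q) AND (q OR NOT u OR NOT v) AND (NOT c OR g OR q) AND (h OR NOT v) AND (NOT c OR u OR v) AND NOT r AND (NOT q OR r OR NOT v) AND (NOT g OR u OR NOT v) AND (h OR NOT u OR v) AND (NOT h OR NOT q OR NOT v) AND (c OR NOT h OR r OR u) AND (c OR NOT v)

The formula is unsatisfiable.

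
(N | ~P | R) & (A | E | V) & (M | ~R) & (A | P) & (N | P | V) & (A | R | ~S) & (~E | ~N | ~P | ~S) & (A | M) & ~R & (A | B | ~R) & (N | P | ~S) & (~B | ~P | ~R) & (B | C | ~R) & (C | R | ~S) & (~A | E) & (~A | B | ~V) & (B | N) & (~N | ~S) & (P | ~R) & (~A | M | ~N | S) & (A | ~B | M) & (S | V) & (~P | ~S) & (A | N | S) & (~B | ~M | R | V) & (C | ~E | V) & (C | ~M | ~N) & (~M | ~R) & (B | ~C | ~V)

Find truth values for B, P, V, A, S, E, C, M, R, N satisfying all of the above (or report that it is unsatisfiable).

Unit clause (~R) forces R = False.
Set B = True.
Set P = False.
  then (A | P) forces A = True.
  then (~A | E) forces E = True.
Try V = False:
  (N | P | V) forces N = True.
  (~N | ~S) forces S = False.
  clause (S | V) is falsified — backtrack.
So V = True.
Try S = True:
  (N | P | ~S) forces N = True.
  clause (~N | ~S) is falsified — backtrack.
So S = False.
Set C = True.
Set M = True.
Set N = False.
All clauses satisfied.

B: True, P: False, V: True, A: True, S: False, E: True, C: True, M: True, R: False, N: False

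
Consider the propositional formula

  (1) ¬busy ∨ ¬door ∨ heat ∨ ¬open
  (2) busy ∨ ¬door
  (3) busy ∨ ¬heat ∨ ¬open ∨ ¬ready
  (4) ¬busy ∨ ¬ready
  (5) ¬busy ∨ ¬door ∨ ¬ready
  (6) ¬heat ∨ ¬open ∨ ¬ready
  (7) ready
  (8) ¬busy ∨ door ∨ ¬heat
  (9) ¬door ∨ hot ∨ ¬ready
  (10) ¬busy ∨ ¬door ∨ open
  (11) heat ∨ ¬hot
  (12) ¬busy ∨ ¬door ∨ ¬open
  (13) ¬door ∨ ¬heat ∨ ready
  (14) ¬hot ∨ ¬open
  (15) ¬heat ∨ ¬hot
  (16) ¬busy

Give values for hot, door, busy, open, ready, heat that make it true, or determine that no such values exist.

Unit clause (ready) forces ready = True.
Unit clause (¬busy) forces busy = False.
In (busy ∨ ¬door) only ¬door is left, so door = False.
Try hot = True:
  (heat ∨ ¬hot) forces heat = True.
  clause (¬heat ∨ ¬hot) is falsified — backtrack.
So hot = False.
Set open = False.
Set heat = True.
All clauses satisfied.

hot: False, door: False, busy: False, open: False, ready: True, heat: True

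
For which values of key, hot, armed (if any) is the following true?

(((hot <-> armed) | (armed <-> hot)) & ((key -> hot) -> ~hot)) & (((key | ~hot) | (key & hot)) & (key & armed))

Unsatisfiable — no assignment works.

Case hot = True: the conjunct (key -> hot) -> ~hot becomes (key -> True) -> ~True = False.
Case hot = False: the formula simplifies to (~armed | ~armed) & (key & armed).
  armed = True: the conjunct ~armed | ~armed becomes ~True | ~True = False.
  armed = False: the conjunct armed is False.
Both cases fail — unsatisfiable.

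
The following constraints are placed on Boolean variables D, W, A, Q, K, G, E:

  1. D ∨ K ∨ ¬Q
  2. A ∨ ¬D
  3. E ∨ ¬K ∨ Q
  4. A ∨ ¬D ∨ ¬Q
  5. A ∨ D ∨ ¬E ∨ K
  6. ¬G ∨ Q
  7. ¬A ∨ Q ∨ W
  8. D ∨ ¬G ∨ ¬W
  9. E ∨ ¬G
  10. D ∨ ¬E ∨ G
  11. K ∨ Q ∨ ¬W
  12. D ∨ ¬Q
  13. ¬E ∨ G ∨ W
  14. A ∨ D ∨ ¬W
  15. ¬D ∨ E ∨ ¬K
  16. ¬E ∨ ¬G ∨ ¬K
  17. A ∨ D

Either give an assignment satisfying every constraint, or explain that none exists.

Set D = True.
  then (A ∨ ¬D) forces A = True.
Set W = True.
Set Q = True.
Set K = False.
Set G = False.
Set E = False.
All clauses satisfied.

D = True, W = True, A = True, Q = True, K = False, G = False, E = False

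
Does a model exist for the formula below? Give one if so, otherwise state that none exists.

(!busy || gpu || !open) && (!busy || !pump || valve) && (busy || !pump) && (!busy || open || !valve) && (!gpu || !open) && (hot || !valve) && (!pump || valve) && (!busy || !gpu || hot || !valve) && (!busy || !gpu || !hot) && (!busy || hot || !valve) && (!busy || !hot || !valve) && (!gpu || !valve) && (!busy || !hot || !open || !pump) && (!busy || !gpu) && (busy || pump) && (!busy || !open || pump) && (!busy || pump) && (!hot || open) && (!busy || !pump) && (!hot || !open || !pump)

Case pump = True:
  (busy || !pump) forces busy = True.
  Clause (!busy || !pump) is falsified — contradiction.
Case pump = False:
  (busy || pump) forces busy = True.
  Clause (!busy || pump) is falsified — contradiction.
Both cases fail, so the formula is unsatisfiable.

Unsatisfiable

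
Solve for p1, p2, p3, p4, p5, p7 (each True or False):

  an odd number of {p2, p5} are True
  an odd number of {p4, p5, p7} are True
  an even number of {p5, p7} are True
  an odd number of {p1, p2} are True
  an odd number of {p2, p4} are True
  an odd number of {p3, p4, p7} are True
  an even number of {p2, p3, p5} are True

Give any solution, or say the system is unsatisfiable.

p1=T; p2=F; p3=T; p4=T; p5=T; p7=T

{p2, p5}: 1 true → odd ✓
{p4, p5, p7}: 3 true → odd ✓
{p5, p7}: 2 true → even ✓
{p1, p2}: 1 true → odd ✓
{p2, p4}: 1 true → odd ✓
{p3, p4, p7}: 3 true → odd ✓
{p2, p3, p5}: 2 true → even ✓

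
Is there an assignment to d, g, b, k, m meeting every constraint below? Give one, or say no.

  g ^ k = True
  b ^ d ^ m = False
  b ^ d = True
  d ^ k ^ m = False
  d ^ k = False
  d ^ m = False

Unsatisfiable

Adding constraints 2, 3, 4, 5 mod 2: every variable appears an even number of times on the left, so the left side is 0.
But the right sides sum to 1 (mod 2). 0 ≠ 1 — the system is inconsistent.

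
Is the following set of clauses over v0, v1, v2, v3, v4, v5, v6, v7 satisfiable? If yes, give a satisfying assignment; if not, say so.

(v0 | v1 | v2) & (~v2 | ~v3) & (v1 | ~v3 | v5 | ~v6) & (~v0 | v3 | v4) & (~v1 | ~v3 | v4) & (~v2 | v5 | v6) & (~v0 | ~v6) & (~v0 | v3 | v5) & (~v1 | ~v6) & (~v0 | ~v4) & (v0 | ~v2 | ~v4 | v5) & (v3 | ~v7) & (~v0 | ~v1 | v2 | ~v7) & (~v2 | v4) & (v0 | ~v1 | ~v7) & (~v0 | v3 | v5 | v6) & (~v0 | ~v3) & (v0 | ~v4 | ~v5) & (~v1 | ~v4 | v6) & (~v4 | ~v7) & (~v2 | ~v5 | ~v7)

Try v0 = True:
  (~v0 | ~v6) forces v6 = False.
  (~v0 | ~v4) forces v4 = False.
  (~v0 | v3 | v4) forces v3 = True.
  clause (~v0 | ~v3) is falsified — backtrack.
So v0 = False.
Set v1 = True.
  then (~v1 | ~v6) forces v6 = False.
  then (v0 | ~v1 | ~v7) forces v7 = False.
  then (~v1 | ~v4 | v6) forces v4 = False.
  then (~v1 | ~v3 | v4) forces v3 = False.
  then (~v2 | v4) forces v2 = False.
Set v5 = True.
All clauses satisfied.

v0: False, v1: True, v2: False, v3: False, v4: False, v5: True, v6: False, v7: False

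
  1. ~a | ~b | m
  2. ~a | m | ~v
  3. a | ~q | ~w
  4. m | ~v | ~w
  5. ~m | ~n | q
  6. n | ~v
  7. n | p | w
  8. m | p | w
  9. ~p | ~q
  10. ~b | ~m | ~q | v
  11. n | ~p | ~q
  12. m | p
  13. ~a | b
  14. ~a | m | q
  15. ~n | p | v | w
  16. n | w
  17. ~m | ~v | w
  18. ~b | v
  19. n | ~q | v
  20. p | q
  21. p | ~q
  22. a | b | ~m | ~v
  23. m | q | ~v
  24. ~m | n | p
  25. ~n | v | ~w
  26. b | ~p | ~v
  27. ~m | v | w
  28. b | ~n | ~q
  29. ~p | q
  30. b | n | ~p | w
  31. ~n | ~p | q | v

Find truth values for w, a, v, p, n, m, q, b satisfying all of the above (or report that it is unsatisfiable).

The formula is unsatisfiable.

Case q = True:
  (~p | ~q) forces p = False.
  Clause (p | ~q) is falsified — contradiction.
Case q = False:
  (p | q) forces p = True.
  Clause (~p | q) is falsified — contradiction.
Both cases fail, so the formula is unsatisfiable.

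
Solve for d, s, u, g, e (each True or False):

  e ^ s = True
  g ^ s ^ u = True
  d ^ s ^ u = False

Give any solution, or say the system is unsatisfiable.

d: True; s: True; u: False; g: False; e: False

e ^ s = F ^ T = True ✓
g ^ s ^ u = F ^ T ^ F = True ✓
d ^ s ^ u = T ^ T ^ F = False ✓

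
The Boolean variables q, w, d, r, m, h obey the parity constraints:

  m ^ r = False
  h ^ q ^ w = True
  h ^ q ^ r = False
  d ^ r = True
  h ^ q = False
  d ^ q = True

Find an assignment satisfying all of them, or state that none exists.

q: False, w: True, d: True, r: False, m: False, h: False

m ^ r = F ^ F = False ✓
h ^ q ^ w = F ^ F ^ T = True ✓
h ^ q ^ r = F ^ F ^ F = False ✓
d ^ r = T ^ F = True ✓
h ^ q = F ^ F = False ✓
d ^ q = T ^ F = True ✓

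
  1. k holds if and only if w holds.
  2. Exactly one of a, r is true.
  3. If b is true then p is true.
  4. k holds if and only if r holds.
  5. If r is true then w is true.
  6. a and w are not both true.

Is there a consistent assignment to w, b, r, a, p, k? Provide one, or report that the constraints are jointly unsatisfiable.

w = True; b = True; r = True; a = False; p = True; k = True

  (1) k=T, w=T — same ✓
  (2) {a, r}: 1 true — exactly one ✓
  (3) b=T ⇒ p: T ✓
  (4) k=T, r=T — same ✓
  (5) r=T ⇒ w: T ✓
  (6) a=F, w=T — not both ✓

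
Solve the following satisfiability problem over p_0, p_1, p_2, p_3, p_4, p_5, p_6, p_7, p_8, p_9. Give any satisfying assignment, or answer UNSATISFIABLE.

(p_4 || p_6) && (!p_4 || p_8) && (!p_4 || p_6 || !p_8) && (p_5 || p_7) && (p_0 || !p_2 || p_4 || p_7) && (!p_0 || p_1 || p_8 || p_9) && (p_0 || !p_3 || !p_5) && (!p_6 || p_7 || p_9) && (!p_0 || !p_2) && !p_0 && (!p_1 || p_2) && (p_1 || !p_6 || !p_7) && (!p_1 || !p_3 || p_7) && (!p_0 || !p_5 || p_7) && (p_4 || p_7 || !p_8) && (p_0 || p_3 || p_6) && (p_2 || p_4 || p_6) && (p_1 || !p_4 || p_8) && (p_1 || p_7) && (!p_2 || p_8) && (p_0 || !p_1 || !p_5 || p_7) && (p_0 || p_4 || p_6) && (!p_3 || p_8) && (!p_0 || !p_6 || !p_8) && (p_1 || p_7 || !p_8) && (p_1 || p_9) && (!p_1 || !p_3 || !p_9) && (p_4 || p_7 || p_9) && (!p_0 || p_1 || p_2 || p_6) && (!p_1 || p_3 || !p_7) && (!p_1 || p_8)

p_0=F; p_1=T; p_2=T; p_3=T; p_4=F; p_5=F; p_6=T; p_7=T; p_8=T; p_9=F

Unit clause (!p_0) forces p_0 = False.
Try p_1 = False:
  (p_1 || p_7) forces p_7 = True.
  (p_1 || !p_6 || !p_7) forces p_6 = False.
  (p_4 || p_6) forces p_4 = True.
  (!p_4 || p_8) forces p_8 = True.
  clause (!p_4 || p_6 || !p_8) is falsified — backtrack.
So p_1 = True.
  then (!p_1 || p_2) forces p_2 = True.
  then (!p_2 || p_8) forces p_8 = True.
Try p_3 = False:
  (p_0 || p_3 || p_6) forces p_6 = True.
  (!p_1 || p_3 || !p_7) forces p_7 = False.
  (p_5 || p_7) forces p_5 = True.
  clause (p_0 || !p_1 || !p_5 || p_7) is falsified — backtrack.
So p_3 = True.
  then (p_0 || !p_3 || !p_5) forces p_5 = False.
  then (!p_1 || !p_3 || p_7) forces p_7 = True.
  then (!p_1 || !p_3 || !p_9) forces p_9 = False.
Set p_4 = False.
  then (p_4 || p_6) forces p_6 = True.
All clauses satisfied.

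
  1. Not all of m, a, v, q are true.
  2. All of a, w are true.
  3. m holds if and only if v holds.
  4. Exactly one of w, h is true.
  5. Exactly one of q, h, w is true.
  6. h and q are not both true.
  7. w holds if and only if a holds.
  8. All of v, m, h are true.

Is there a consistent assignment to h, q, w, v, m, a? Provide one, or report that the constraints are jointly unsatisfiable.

Case h = True:
  (2) forces a = True.
  (2) forces w = True.
  Constraint (4) is violated (w=T, h=T) — contradiction.
Case h = False:
  Constraint (8) is violated (h=F) — contradiction.
Both cases fail — unsatisfiable.

No satisfying assignment exists.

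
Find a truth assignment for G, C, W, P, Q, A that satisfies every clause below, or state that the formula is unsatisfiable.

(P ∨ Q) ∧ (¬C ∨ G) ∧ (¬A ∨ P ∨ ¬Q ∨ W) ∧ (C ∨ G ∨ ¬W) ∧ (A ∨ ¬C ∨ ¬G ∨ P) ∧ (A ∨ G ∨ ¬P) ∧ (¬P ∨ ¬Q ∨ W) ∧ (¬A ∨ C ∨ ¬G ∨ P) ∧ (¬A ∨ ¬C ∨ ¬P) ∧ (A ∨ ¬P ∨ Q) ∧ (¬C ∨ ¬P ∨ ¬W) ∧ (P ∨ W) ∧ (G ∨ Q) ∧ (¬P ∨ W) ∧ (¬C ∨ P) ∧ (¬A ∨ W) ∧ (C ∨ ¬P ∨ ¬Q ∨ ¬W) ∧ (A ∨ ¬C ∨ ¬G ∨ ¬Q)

G = True, C = False, W = True, P = True, Q = False, A = True

Set G = True.
Set C = False.
Try W = False:
  (P ∨ W) forces P = True.
  clause (¬P ∨ W) is falsified — backtrack.
So W = True.
Set P = True.
  then (C ∨ ¬P ∨ ¬Q ∨ ¬W) forces Q = False.
  then (A ∨ ¬P ∨ Q) forces A = True.
All clauses satisfied.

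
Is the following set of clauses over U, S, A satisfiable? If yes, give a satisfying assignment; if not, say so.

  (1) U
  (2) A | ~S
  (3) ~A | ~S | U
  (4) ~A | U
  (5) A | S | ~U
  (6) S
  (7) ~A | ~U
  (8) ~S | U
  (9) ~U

UNSATISFIABLE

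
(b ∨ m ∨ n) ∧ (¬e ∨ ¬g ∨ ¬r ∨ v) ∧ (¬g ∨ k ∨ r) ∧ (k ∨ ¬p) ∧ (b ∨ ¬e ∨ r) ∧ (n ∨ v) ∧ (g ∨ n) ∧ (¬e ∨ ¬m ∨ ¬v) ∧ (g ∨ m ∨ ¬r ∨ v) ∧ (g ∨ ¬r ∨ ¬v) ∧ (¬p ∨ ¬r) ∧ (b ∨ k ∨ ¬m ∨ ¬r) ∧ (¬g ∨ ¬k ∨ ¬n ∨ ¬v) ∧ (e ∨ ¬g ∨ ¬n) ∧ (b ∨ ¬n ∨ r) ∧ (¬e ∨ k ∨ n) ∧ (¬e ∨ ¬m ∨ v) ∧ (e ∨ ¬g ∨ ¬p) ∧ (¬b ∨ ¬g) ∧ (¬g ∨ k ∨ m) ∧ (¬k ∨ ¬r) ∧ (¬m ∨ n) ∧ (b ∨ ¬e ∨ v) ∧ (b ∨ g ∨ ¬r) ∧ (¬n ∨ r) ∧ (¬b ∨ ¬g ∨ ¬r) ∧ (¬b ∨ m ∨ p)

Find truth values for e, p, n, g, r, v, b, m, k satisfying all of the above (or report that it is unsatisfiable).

Set e = False.
Try p = True:
  (k ∨ ¬p) forces k = True.
  (¬p ∨ ¬r) forces r = False.
  (e ∨ ¬g ∨ ¬p) forces g = False.
  (g ∨ n) forces n = True.
  clause (¬n ∨ r) is falsified — backtrack.
So p = False.
Set n = True.
  then (e ∨ ¬g ∨ ¬n) forces g = False.
  then (¬n ∨ r) forces r = True.
  then (g ∨ ¬r ∨ ¬v) forces v = False.
  then (¬k ∨ ¬r) forces k = False.
  then (b ∨ g ∨ ¬r) forces b = True.
  then (¬b ∨ m ∨ p) forces m = True.
All clauses satisfied.

e=F, p=F, n=T, g=F, r=T, v=F, b=T, m=T, k=F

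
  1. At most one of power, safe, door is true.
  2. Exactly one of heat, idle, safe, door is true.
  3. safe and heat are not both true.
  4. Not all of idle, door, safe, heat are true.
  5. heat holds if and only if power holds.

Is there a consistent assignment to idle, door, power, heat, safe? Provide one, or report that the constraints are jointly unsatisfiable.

idle=F; door=T; power=F; heat=F; safe=F

  (1) {power, safe, door}: 1 true — at most one ✓
  (2) {heat, idle, safe, door}: 1 true — exactly one ✓
  (3) safe=F, heat=F — not both ✓
  (4) {idle, door, safe, heat}: 1/4 true — not all ✓
  (5) heat=F, power=F — same ✓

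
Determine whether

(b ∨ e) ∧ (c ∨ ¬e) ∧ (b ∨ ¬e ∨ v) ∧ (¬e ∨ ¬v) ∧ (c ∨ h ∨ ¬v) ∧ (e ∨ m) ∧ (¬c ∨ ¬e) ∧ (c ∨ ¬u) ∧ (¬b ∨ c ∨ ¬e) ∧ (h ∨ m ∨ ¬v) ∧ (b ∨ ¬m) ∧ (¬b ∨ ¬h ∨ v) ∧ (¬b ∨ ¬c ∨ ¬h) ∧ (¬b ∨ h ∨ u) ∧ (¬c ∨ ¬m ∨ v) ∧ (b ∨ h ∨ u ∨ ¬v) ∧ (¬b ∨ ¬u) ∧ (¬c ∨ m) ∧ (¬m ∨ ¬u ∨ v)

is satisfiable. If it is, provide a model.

Set c = False.
  then (c ∨ ¬e) forces e = False.
  then (e ∨ m) forces m = True.
  then (c ∨ ¬u) forces u = False.
  then (b ∨ ¬m) forces b = True.
  then (¬b ∨ h ∨ u) forces h = True.
  then (¬b ∨ ¬h ∨ v) forces v = True.
All clauses satisfied.

c: False; h: True; u: False; v: True; b: True; e: False; m: True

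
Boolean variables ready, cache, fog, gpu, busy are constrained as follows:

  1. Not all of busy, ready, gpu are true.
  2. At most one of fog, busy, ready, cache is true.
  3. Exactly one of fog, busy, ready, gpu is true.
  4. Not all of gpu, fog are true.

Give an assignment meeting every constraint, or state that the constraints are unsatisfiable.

ready=T, cache=F, fog=F, gpu=F, busy=F

  (1) {busy, ready, gpu}: 1/3 true — not all ✓
  (2) {fog, busy, ready, cache}: 1 true — at most one ✓
  (3) {fog, busy, ready, gpu}: 1 true — exactly one ✓
  (4) {gpu, fog}: 0/2 true — not all ✓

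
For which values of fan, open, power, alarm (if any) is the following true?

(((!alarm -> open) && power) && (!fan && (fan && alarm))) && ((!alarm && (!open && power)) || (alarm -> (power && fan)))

Case fan = True: the conjunct !fan is False.
Case fan = False: the conjunct fan is False.
Both cases fail — unsatisfiable.

The formula is unsatisfiable.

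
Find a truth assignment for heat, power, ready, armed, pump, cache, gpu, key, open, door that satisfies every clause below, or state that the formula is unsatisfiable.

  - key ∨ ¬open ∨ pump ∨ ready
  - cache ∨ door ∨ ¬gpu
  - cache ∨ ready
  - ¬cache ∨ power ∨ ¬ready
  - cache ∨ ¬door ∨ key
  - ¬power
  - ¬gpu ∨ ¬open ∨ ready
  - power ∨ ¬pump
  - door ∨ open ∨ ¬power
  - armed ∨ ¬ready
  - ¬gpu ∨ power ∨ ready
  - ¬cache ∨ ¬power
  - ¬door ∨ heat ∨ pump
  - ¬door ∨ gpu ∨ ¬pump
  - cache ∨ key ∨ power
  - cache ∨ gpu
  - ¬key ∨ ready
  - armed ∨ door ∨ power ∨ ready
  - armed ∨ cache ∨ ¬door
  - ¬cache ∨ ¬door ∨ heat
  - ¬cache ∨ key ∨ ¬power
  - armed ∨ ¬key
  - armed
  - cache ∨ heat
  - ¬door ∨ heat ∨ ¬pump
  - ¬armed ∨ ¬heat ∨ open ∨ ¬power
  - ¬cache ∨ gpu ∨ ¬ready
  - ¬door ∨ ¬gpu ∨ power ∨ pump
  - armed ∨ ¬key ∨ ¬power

Unit clause (¬power) forces power = False.
In (power ∨ ¬pump) only ¬pump is left, so pump = False.
Unit clause (armed) forces armed = True.
Set heat = False.
  then (¬door ∨ heat ∨ pump) forces door = False.
  then (cache ∨ heat) forces cache = True.
  then (¬cache ∨ power ∨ ¬ready) forces ready = False.
  then (¬gpu ∨ power ∨ ready) forces gpu = False.
  then (¬key ∨ ready) forces key = False.
  then (key ∨ ¬open ∨ pump ∨ ready) forces open = False.
All clauses satisfied.

heat = False; power = False; ready = False; armed = True; pump = False; cache = True; gpu = False; key = False; open = False; door = False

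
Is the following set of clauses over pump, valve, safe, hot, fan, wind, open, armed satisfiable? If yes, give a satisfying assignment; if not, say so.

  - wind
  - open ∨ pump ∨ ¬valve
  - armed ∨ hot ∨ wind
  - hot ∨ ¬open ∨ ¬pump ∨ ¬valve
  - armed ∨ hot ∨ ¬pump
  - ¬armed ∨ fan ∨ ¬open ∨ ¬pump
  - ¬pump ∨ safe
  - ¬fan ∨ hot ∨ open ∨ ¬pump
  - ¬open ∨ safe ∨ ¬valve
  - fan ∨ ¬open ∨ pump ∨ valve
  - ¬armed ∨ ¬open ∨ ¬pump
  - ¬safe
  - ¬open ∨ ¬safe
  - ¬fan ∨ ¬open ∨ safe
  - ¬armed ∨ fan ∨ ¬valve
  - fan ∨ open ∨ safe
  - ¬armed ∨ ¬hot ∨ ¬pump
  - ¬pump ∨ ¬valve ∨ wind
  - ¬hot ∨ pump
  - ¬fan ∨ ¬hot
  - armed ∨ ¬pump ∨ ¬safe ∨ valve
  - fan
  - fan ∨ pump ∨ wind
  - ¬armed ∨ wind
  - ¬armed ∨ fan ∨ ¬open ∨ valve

pump = False; valve = False; safe = False; hot = False; fan = True; wind = True; open = False; armed = True

Unit clause (wind) forces wind = True.
Unit clause (¬safe) forces safe = False.
Unit clause (fan) forces fan = True.
In (¬pump ∨ safe) only ¬pump is left, so pump = False.
In (¬fan ∨ ¬open ∨ safe) only ¬open is left, so open = False.
In (¬hot ∨ pump) only ¬hot is left, so hot = False.
In (open ∨ pump ∨ ¬valve) only ¬valve is left, so valve = False.
Set armed = True.
All clauses satisfied.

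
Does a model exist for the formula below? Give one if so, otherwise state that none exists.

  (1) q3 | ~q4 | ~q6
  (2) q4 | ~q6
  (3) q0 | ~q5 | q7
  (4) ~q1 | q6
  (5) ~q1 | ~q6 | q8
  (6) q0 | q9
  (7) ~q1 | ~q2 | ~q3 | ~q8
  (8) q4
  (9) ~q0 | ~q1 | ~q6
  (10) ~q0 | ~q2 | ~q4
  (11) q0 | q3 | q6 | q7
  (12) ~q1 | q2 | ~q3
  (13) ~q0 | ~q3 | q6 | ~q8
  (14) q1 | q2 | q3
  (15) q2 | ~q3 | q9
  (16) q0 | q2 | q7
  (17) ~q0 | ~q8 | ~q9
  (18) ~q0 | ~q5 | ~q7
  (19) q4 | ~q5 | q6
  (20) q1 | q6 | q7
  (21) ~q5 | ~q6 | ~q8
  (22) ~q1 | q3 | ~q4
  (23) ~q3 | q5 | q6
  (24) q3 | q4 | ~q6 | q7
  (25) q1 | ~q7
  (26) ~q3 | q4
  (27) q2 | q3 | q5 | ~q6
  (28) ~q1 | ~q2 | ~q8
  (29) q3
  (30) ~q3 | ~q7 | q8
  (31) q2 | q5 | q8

Unit clause (q4) forces q4 = True.
Unit clause (q3) forces q3 = True.
Set q0 = False.
  then (q0 | q9) forces q9 = True.
Try q1 = True:
  (~q1 | q6) forces q6 = True.
  (~q1 | ~q6 | q8) forces q8 = True.
  (~q1 | ~q2 | ~q3 | ~q8) forces q2 = False.
  clause (~q1 | q2 | ~q3) is falsified — backtrack.
So q1 = False.
  then (q1 | ~q7) forces q7 = False.
  then (q0 | ~q5 | q7) forces q5 = False.
  then (q0 | q2 | q7) forces q2 = True.
  then (q1 | q6 | q7) forces q6 = True.
Set q8 = True.
All clauses satisfied.

q0=F, q1=F, q2=T, q3=T, q4=T, q5=F, q6=T, q7=F, q8=T, q9=T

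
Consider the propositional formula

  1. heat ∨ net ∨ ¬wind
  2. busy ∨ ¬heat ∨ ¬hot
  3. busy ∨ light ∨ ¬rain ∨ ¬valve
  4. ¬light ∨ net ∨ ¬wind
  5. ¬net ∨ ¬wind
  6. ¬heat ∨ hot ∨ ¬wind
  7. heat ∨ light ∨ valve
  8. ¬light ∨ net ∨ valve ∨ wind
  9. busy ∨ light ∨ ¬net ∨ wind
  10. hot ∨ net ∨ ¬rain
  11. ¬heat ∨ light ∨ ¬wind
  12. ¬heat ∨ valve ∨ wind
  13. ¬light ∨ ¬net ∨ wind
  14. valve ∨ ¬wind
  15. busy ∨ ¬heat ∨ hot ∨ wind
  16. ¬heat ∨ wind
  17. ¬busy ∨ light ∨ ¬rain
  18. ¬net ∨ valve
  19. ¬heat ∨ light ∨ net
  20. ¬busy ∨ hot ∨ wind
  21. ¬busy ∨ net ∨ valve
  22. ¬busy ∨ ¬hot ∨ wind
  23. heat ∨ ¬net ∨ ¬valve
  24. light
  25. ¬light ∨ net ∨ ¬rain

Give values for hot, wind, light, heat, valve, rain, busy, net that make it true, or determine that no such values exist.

Unit clause (light) forces light = True.
Set hot = True.
Set wind = False.
  then (¬light ∨ ¬net ∨ wind) forces net = False.
  then (¬heat ∨ wind) forces heat = False.
  then (¬busy ∨ ¬hot ∨ wind) forces busy = False.
  then (¬light ∨ net ∨ ¬rain) forces rain = False.
  then (¬light ∨ net ∨ valve ∨ wind) forces valve = True.
All clauses satisfied.

hot: True, wind: False, light: True, heat: False, valve: True, rain: False, busy: False, net: False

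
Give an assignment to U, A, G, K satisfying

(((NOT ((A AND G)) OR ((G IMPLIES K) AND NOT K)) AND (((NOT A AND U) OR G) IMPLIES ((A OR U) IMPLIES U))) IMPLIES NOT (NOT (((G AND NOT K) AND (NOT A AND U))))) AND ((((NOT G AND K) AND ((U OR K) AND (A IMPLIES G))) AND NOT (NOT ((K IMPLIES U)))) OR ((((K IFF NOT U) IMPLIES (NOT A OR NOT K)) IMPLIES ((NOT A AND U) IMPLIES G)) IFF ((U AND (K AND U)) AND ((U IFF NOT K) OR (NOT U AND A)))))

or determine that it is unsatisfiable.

Unsatisfiable

Case U = True: the formula simplifies to ((NOT ((A AND G)) OR ((G IMPLIES K) AND NOT K)) IMPLIES NOT (NOT (((G AND NOT K) AND NOT A)))) AND (((NOT G AND K) AND (A IMPLIES G)) OR (((NOT K IMPLIES (NOT A OR NOT K)) IMPLIES (NOT A IMPLIES G)) IFF (K AND NOT K))).
  G = True: simplifies to ((NOT A OR (K AND NOT K)) IMPLIES NOT (NOT ((NOT K AND NOT A)))) AND (K AND NOT K).
    K = True: the conjunct NOT K is False.
    K = False: the conjunct K is False.
  G = False: the conjunct (NOT ((A AND G)) OR ((G IMPLIES K) AND NOT K)) IMPLIES NOT (NOT (((G AND NOT K) AND NOT A))) becomes (True OR NOT K) IMPLIES NOT True = False.
Case U = False: the formula simplifies to NOT (((NOT ((A AND G)) OR ((G IMPLIES K) AND NOT K)) AND (G IMPLIES NOT A))) AND (((NOT G AND K) AND (K AND (A IMPLIES G))) AND NOT (NOT (NOT K))).
  G = True: the conjunct NOT G is False.
  G = False: the conjunct NOT (((NOT ((A AND G)) OR ((G IMPLIES K) AND NOT K)) AND (G IMPLIES NOT A))) becomes NOT ((True AND True)) = False.
Both cases fail — unsatisfiable.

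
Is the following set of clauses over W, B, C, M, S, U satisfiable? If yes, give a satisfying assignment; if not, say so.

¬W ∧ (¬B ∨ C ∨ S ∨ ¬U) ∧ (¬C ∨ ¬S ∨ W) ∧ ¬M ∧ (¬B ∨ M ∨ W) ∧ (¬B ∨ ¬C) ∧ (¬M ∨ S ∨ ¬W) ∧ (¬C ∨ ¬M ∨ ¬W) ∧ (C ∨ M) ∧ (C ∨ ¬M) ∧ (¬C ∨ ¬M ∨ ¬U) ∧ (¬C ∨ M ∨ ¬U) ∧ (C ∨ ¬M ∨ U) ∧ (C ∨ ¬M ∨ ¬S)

W=F, B=F, C=T, M=F, S=F, U=F

Unit clause (¬W) forces W = False.
Unit clause (¬M) forces M = False.
In (¬B ∨ M ∨ W) only ¬B is left, so B = False.
In (C ∨ M) only C is left, so C = True.
In (¬C ∨ M ∨ ¬U) only ¬U is left, so U = False.
In (¬C ∨ ¬S ∨ W) only ¬S is left, so S = False.
All clauses satisfied.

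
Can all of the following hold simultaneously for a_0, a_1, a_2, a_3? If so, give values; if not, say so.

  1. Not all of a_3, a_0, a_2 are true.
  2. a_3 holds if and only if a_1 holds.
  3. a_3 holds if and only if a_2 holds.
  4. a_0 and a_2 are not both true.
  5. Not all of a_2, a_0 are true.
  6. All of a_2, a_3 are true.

a_0 = False, a_1 = True, a_2 = True, a_3 = True

  (1) {a_3, a_0, a_2}: 2/3 true — not all ✓
  (2) a_3=T, a_1=T — same ✓
  (3) a_3=T, a_2=T — same ✓
  (4) a_0=F, a_2=T — not both ✓
  (5) {a_2, a_0}: 1/2 true — not all ✓
  (6) {a_2, a_3}: all 2 true ✓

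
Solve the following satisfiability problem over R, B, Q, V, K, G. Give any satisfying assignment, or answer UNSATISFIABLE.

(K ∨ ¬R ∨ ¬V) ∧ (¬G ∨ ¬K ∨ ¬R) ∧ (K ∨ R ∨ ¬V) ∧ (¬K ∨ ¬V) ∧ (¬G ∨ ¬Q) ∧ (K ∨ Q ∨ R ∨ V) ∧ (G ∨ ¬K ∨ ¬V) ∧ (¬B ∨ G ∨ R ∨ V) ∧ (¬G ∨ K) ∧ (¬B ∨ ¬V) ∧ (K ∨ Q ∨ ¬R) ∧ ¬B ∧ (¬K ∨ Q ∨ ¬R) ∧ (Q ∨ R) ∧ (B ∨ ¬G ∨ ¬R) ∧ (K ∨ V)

Unit clause (¬B) forces B = False.
Set R = False.
  then (Q ∨ R) forces Q = True.
  then (¬G ∨ ¬Q) forces G = False.
Set V = False.
  then (K ∨ V) forces K = True.
All clauses satisfied.

R=F, B=F, Q=T, V=F, K=T, G=F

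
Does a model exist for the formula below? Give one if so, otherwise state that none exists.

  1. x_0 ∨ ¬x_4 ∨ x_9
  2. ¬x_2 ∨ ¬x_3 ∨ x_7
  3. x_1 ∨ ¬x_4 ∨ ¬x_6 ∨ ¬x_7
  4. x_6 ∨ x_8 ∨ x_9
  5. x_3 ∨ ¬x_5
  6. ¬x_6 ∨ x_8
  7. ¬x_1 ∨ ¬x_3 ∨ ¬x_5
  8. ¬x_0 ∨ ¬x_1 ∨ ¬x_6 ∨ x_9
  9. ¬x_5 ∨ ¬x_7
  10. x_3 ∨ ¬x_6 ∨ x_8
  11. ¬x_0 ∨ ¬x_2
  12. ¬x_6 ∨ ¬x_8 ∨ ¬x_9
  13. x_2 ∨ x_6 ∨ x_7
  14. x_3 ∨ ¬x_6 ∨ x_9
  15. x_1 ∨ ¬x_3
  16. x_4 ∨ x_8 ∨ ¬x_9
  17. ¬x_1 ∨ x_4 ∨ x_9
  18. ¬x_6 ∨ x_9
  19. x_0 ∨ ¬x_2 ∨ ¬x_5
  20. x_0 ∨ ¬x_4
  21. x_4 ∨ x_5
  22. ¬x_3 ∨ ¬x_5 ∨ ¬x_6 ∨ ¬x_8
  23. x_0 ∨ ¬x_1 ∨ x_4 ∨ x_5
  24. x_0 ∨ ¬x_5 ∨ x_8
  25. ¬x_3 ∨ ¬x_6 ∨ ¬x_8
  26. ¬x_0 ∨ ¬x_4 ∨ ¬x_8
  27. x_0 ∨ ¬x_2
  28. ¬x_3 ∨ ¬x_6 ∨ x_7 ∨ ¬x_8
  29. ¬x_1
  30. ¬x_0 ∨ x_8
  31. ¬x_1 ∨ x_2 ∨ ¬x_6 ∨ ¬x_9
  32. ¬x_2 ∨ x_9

Case x_1 = True:
  Clause (¬x_1) is falsified — contradiction.
Case x_1 = False:
  (x_1 ∨ ¬x_3) forces x_3 = False.
  (x_3 ∨ ¬x_5) forces x_5 = False.
  (x_4 ∨ x_5) forces x_4 = True.
  (x_0 ∨ ¬x_4) forces x_0 = True.
  (¬x_0 ∨ ¬x_2) forces x_2 = False.
  (¬x_0 ∨ ¬x_4 ∨ ¬x_8) forces x_8 = False.
  Clause (¬x_0 ∨ x_8) is falsified — contradiction.
Both cases fail, so the formula is unsatisfiable.

No satisfying assignment exists.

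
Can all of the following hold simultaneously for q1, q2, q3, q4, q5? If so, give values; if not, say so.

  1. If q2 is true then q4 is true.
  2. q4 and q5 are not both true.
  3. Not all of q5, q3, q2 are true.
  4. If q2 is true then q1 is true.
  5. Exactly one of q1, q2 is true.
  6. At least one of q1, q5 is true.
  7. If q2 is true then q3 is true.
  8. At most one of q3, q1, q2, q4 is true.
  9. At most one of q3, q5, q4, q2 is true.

q1 = True; q2 = False; q3 = False; q4 = False; q5 = True

  (1) q2=F ⇒ q4: vacuous ✓
  (2) q4=F, q5=T — not both ✓
  (3) {q5, q3, q2}: 1/3 true — not all ✓
  (4) q2=F ⇒ q1: vacuous ✓
  (5) {q1, q2}: 1 true — exactly one ✓
  (6) {q1, q5}: 2 true — at least one ✓
  (7) q2=F ⇒ q3: vacuous ✓
  (8) {q3, q1, q2, q4}: 1 true — at most one ✓
  (9) {q3, q5, q4, q2}: 1 true — at most one ✓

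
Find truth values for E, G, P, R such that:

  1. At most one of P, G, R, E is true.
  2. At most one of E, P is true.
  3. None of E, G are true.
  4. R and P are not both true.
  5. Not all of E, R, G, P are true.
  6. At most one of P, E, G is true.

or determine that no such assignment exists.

E = False, G = False, P = True, R = False

  (1) {P, G, R, E}: 1 true — at most one ✓
  (2) {E, P}: 1 true — at most one ✓
  (3) {E, G}: 0 true — none ✓
  (4) R=F, P=T — not both ✓
  (5) {E, R, G, P}: 1/4 true — not all ✓
  (6) {P, E, G}: 1 true — at most one ✓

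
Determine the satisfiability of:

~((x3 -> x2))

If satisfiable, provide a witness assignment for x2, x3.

x2: False, x3: True

  ~((x3 -> x2)) = True
    x3 -> x2 = False
The formula evaluates to True.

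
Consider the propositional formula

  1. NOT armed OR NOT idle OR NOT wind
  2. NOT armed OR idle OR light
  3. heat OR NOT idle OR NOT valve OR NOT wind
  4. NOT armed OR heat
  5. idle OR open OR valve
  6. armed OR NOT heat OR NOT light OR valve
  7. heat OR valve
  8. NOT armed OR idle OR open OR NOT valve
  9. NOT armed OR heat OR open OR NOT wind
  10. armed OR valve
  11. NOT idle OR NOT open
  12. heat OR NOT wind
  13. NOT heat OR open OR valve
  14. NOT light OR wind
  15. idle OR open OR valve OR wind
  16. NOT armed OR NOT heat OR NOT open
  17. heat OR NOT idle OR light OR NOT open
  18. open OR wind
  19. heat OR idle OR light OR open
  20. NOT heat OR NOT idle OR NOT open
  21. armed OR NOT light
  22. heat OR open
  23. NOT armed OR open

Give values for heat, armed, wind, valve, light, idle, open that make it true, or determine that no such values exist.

Set heat = True.
Try armed = True:
  (NOT armed OR NOT heat OR NOT open) forces open = False.
  clause (NOT armed OR open) is falsified — backtrack.
So armed = False.
  then (armed OR valve) forces valve = True.
  then (armed OR NOT light) forces light = False.
Set wind = True.
Set idle = False.
Set open = True.
All clauses satisfied.

heat = True; armed = False; wind = True; valve = True; light = False; idle = False; open = True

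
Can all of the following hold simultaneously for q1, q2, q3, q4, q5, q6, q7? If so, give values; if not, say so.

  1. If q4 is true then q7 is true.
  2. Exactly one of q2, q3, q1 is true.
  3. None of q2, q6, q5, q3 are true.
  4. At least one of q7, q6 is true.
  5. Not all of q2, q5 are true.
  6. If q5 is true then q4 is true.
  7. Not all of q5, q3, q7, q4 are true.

q1 = True; q2 = False; q3 = False; q4 = True; q5 = False; q6 = False; q7 = True

  (1) q4=T ⇒ q7: T ✓
  (2) {q2, q3, q1}: 1 true — exactly one ✓
  (3) {q2, q6, q5, q3}: 0 true — none ✓
  (4) {q7, q6}: 1 true — at least one ✓
  (5) {q2, q5}: 0/2 true — not all ✓
  (6) q5=F ⇒ q4: vacuous ✓
  (7) {q5, q3, q7, q4}: 2/4 true — not all ✓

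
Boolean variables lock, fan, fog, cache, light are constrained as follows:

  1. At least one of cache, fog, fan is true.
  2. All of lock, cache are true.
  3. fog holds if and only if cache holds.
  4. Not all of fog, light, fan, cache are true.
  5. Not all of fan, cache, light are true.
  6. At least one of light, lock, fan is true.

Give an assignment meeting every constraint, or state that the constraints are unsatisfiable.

lock = True; fan = False; fog = True; cache = True; light = True

  (1) {cache, fog, fan}: 2 true — at least one ✓
  (2) {lock, cache}: all 2 true ✓
  (3) fog=T, cache=T — same ✓
  (4) {fog, light, fan, cache}: 3/4 true — not all ✓
  (5) {fan, cache, light}: 2/3 true — not all ✓
  (6) {light, lock, fan}: 2 true — at least one ✓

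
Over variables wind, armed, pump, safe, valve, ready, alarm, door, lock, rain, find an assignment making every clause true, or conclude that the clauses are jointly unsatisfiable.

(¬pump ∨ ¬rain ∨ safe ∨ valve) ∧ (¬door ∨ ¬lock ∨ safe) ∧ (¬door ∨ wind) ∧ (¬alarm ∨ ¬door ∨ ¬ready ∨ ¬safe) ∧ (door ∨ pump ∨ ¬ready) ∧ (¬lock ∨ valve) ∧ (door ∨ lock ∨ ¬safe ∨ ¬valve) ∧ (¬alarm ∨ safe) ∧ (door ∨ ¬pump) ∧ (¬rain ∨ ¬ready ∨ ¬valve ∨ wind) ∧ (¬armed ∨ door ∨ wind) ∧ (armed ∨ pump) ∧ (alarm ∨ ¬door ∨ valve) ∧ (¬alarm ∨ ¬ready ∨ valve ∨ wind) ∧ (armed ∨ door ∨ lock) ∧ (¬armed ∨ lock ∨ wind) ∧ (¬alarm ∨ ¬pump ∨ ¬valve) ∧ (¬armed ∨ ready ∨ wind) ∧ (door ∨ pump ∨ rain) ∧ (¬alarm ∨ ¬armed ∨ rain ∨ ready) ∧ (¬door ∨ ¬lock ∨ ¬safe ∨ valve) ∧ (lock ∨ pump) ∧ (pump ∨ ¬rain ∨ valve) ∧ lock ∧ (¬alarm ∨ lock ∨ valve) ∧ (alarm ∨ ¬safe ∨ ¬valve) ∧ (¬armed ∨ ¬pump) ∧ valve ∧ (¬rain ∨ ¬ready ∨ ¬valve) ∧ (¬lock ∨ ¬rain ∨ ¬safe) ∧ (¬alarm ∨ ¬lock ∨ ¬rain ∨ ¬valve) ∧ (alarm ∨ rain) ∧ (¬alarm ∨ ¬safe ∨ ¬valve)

Unit clause (lock) forces lock = True.
Unit clause (valve) forces valve = True.
Try wind = False:
  (¬door ∨ wind) forces door = False.
  (door ∨ ¬pump) forces pump = False.
  (door ∨ pump ∨ ¬ready) forces ready = False.
  (¬armed ∨ door ∨ wind) forces armed = False.
  clause (armed ∨ pump) is falsified — backtrack.
So wind = True.
Set armed = True.
  then (¬armed ∨ ¬pump) forces pump = False.
Set safe = False.
  then (¬door ∨ ¬lock ∨ safe) forces door = False.
  then (door ∨ pump ∨ ¬ready) forces ready = False.
  then (¬alarm ∨ safe) forces alarm = False.
  then (door ∨ pump ∨ rain) forces rain = True.
All clauses satisfied.

wind = True; armed = True; pump = False; safe = False; valve = True; ready = False; alarm = False; door = False; lock = True; rain = True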